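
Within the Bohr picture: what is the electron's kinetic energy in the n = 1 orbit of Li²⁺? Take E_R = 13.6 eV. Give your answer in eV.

For a Coulomb orbit the virial theorem gives K = −E_n.
E_n = −E_R·Z²/n², so K = E_R·Z²/n² = 13.6 × 3²/1² = 122 eV

122 eV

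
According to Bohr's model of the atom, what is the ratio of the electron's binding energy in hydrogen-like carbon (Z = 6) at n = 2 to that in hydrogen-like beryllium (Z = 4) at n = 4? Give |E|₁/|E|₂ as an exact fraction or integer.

|E| ∝ Z^2 · n^-2
|E|₁/|E|₂ = (6/4)^2 · (2/4)^-2 = 9

9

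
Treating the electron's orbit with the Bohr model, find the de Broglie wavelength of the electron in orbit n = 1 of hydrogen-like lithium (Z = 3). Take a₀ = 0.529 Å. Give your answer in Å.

The Bohr quantisation condition is nλ = 2πr_n.
r_n = n²a₀/Z = 0.176 Å
λ = 2πr_n/n = 2π·0.176/1 = 1.11 Å

1.11 Å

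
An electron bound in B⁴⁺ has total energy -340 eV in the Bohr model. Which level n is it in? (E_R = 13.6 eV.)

1

E_n = −E_R Z²/n² ⇒ n² = E_R Z²/(−E_n) = 13.6 × 5² / 340 ≈ 1.00
n = 1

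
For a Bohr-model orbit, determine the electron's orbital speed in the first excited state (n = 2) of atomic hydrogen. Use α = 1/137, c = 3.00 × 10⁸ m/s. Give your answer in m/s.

v_n = Zαc/n = 1 × 0.00730 × 3.00 × 10⁸ / 2
    = 1.09 × 10⁶ m/s

1.09 × 10⁶ m/s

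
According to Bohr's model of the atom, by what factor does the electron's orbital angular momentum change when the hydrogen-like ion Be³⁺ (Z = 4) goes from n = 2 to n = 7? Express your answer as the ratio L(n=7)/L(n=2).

7/2

L = nℏ depends only on n, so L ∝ n.
L(n=7)/L(n=2) = (7/2)^1 = 7/2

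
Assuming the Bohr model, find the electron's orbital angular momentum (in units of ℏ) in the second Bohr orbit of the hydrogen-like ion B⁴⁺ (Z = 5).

L_n = nℏ, so L/ℏ = n = 2.

2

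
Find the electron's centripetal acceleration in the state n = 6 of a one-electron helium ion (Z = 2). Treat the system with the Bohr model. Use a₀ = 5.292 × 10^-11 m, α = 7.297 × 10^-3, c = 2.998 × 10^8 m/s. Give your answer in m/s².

r = n²a₀/Z = 9.526 × 10^-10 m, v = Zαc/n = 7.292 × 10^5 m/s
a = v²/r = (7.292 × 10^5)² / 9.526 × 10^-10 = 5.582 × 10^20 m/s²

5.582 × 10^20 m/s²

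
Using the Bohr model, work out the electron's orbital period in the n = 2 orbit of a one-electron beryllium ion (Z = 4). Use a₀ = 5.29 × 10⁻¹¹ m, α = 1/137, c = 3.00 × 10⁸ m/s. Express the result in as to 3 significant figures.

75.9 as

r = n²a₀/Z = 2²·5.29 × 10⁻¹¹/4 = 5.29 × 10⁻¹¹ m
v = Zαc/n = 4·0.00730·3.00 × 10⁸/2 = 4.38 × 10⁶ m/s
T = 2πr/v = 7.59 × 10⁻¹⁷ s = 75.9 as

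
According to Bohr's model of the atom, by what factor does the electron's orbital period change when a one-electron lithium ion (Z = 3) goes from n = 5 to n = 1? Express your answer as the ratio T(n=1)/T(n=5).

1/125

T ∝ Z^-2 · n^3; with Z fixed, T ∝ n^3.
T(n=1)/T(n=5) = (1/5)^3 = 1/125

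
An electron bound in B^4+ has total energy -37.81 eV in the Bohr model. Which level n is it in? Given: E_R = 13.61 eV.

E_n = −E_R Z²/n² ⇒ n² = E_R Z²/(−E_n) = 13.61 × 5² / 37.81 ≈ 9.00
n = 3

3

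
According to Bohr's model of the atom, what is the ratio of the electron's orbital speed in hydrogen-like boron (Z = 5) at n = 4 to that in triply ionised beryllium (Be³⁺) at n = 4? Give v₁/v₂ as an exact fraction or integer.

v ∝ Z^1 · n^-1
v₁/v₂ = (5/4)^1 · (4/4)^-1 = 5/4

5/4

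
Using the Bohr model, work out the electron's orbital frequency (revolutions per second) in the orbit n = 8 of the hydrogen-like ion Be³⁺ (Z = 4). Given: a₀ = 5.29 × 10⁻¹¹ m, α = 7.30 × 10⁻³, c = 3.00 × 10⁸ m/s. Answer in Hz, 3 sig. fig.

2.06 × 10¹⁴ Hz

r = n²a₀/Z = 8.46 × 10⁻¹⁰ m, v = Zαc/n = 1.09 × 10⁶ m/s
f = v/(2πr) = 2.06 × 10¹⁴ Hz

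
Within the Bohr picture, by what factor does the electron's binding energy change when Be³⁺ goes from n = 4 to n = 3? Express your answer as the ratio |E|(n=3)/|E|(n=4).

|E| ∝ Z^2 · n^-2; with Z fixed, |E| ∝ n^-2.
|E|(n=3)/|E|(n=4) = (3/4)^-2 = 16/9

16/9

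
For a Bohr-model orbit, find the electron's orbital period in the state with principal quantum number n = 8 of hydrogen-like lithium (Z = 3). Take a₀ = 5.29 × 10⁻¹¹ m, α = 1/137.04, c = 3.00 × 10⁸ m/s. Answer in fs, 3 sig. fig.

r = n²a₀/Z = 8²·5.29 × 10⁻¹¹/3 = 1.13 × 10⁻⁹ m
v = Zαc/n = 3·0.00730·3.00 × 10⁸/8 = 8.21 × 10⁵ m/s
T = 2πr/v = 8.64 × 10⁻¹⁵ s = 8.64 fs

8.64 fs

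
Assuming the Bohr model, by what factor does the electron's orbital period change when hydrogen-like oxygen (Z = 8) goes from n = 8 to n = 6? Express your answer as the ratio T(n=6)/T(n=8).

27/64

T ∝ Z^-2 · n^3; with Z fixed, T ∝ n^3.
T(n=6)/T(n=8) = (6/8)^3 = 27/64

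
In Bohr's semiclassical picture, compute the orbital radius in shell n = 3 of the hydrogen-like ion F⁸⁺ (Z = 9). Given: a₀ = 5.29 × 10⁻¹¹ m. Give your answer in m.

r_n = n²a₀/Z = 3² × 5.29 × 10⁻¹¹ / 9
    = 9 × 5.29 × 10⁻¹¹ / 9 = 5.29 × 10⁻¹¹ m

5.29 × 10⁻¹¹ m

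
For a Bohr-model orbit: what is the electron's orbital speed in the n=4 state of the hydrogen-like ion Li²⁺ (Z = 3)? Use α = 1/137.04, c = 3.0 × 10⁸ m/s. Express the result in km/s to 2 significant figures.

v_n = Zαc/n = 3 × 0.0073 × 3.0 × 10⁸ / 4
    = 1600 km/s

1600 km/s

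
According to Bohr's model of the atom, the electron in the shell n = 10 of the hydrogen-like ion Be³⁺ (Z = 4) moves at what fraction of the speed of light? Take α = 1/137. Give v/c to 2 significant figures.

v_n = Zαc/n, so v/c = Zα/n = 4 × 0.0073 / 10 = 0.0029

0.0029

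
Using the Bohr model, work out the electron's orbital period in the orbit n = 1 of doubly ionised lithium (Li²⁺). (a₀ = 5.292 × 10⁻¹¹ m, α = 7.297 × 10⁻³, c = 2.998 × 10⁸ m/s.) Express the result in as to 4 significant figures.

r = n²a₀/Z = 1²·5.292 × 10⁻¹¹/3 = 1.764 × 10⁻¹¹ m
v = Zαc/n = 3·0.007297·2.998 × 10⁸/1 = 6.563 × 10⁶ m/s
T = 2πr/v = 1.689 × 10⁻¹⁷ s = 16.89 as

16.89 as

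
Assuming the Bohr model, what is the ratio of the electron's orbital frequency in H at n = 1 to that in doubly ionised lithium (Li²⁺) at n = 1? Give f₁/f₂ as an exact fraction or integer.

f ∝ Z^2 · n^-3
f₁/f₂ = (1/3)^2 · (1/1)^-3 = 1/9

1/9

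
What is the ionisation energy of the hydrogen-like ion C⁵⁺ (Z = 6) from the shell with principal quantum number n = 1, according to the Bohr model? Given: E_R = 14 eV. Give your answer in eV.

E_n = −E_R·Z²/n² = −14 × 6²/1² eV = -500 eV
Ionisation energy = −E_n = 500 eV

500 eV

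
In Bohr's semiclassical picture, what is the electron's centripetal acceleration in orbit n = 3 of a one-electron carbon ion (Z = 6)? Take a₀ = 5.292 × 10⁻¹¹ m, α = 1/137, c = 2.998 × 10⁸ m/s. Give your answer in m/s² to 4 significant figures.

r = n²a₀/Z = 7.938 × 10⁻¹¹ m, v = Zαc/n = 4.377 × 10⁶ m/s
a = v²/r = (4.377 × 10⁶)² / 7.938 × 10⁻¹¹ = 2.413 × 10²³ m/s²

2.413 × 10²³ m/s²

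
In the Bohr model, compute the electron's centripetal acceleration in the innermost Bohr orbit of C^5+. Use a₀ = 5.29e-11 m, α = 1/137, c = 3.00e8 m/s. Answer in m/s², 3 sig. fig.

r = n²a₀/Z = 8.82e-12 m, v = Zαc/n = 1.31e7 m/s
a = v²/r = (1.31e7)² / 8.82e-12 = 1.96e25 m/s²

1.96e25 m/s²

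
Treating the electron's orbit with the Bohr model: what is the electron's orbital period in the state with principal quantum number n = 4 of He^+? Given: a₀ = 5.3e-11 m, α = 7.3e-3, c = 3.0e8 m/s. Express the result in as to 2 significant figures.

r = n²a₀/Z = 4²·5.3e-11/2 = 4.2e-10 m
v = Zαc/n = 2·0.0073·3.0e8/4 = 1.1e6 m/s
T = 2πr/v = 2.4e-15 s = 2400 as

2400 as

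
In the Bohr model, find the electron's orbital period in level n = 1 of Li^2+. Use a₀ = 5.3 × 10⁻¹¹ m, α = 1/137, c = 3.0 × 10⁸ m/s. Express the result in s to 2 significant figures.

1.7 × 10⁻¹⁷ s

r = n²a₀/Z = 1²·5.3 × 10⁻¹¹/3 = 1.8 × 10⁻¹¹ m
v = Zαc/n = 3·0.0073·3.0 × 10⁸/1 = 6.6 × 10⁶ m/s
T = 2πr/v = 1.7 × 10⁻¹⁷ s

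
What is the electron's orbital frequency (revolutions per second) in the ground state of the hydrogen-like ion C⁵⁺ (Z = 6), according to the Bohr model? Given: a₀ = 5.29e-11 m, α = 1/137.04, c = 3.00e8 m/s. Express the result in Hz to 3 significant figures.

r = n²a₀/Z = 8.82e-12 m, v = Zαc/n = 1.31e7 m/s
f = v/(2πr) = 2.37e17 Hz

2.37e17 Hz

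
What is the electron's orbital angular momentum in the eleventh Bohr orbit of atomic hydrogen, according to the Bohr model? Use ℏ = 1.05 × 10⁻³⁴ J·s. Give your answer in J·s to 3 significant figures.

1.16 × 10⁻³³ J·s

L_n = nℏ = 11 × 1.05 × 10⁻³⁴ = 1.16 × 10⁻³³ J·s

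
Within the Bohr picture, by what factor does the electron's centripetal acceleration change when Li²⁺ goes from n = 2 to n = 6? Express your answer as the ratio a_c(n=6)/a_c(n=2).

1/81

a_c ∝ Z^3 · n^-4; with Z fixed, a_c ∝ n^-4.
a_c(n=6)/a_c(n=2) = (6/2)^-4 = 1/81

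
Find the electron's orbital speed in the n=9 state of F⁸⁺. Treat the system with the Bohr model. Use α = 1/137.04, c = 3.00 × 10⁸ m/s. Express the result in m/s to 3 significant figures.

v_n = Zαc/n = 9 × 0.00730 × 3.00 × 10⁸ / 9
    = 2.19 × 10⁶ m/s

2.19 × 10⁶ m/s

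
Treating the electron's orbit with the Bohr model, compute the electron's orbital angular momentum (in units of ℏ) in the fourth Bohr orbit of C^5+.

4

L_n = nℏ, so L/ℏ = n = 4.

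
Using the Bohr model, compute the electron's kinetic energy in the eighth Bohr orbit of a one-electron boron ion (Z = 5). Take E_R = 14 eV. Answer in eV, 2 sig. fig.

For a Coulomb orbit the virial theorem gives K = −E_n.
E_n = −E_R·Z²/n², so K = E_R·Z²/n² = 14 × 5²/8² = 5.5 eV

5.5 eV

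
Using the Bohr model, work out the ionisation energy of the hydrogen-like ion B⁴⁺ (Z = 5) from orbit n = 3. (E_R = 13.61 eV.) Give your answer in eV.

E_n = −E_R·Z²/n² = −13.61 × 5²/3² eV = -37.81 eV
Ionisation energy = −E_n = 37.81 eV

37.81 eV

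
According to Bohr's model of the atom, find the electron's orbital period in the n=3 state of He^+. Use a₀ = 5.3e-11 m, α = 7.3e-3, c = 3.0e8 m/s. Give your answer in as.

r = n²a₀/Z = 3²·5.3e-11/2 = 2.4e-10 m
v = Zαc/n = 2·0.0073·3.0e8/3 = 1.5e6 m/s
T = 2πr/v = 1.0e-15 s = 1000 as

1000 as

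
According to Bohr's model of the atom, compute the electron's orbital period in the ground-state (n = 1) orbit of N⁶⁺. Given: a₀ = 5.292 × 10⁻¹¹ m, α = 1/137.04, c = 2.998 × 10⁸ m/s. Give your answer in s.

3.102 × 10⁻¹⁸ s

r = n²a₀/Z = 1²·5.292 × 10⁻¹¹/7 = 7.560 × 10⁻¹² m
v = Zαc/n = 7·0.007297·2.998 × 10⁸/1 = 1.531 × 10⁷ m/s
T = 2πr/v = 3.102 × 10⁻¹⁸ s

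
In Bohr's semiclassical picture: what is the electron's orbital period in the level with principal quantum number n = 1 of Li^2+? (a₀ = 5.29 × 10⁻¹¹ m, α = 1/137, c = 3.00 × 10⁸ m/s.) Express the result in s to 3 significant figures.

r = n²a₀/Z = 1²·5.29 × 10⁻¹¹/3 = 1.76 × 10⁻¹¹ m
v = Zαc/n = 3·0.00730·3.00 × 10⁸/1 = 6.57 × 10⁶ m/s
T = 2πr/v = 1.69 × 10⁻¹⁷ s

1.69 × 10⁻¹⁷ s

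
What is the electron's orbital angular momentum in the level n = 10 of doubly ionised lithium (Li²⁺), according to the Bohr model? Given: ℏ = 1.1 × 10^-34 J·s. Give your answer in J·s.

L_n = nℏ = 10 × 1.1 × 10^-34 = 1.1 × 10^-33 J·s

1.1 × 10^-33 J·s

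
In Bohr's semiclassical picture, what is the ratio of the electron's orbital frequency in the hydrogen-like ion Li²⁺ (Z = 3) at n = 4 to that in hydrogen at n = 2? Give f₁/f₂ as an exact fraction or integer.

f ∝ Z^2 · n^-3
f₁/f₂ = (3/1)^2 · (4/2)^-3 = 9/8

9/8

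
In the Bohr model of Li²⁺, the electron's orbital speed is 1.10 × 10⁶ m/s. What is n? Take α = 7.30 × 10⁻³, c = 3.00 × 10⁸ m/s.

v_n = Zαc/n ⇒ n = Zαc/v = 3 × 0.00730 × 3.00 × 10⁸ / 1.10 × 10⁶ ≈ 5.97
n = 6

6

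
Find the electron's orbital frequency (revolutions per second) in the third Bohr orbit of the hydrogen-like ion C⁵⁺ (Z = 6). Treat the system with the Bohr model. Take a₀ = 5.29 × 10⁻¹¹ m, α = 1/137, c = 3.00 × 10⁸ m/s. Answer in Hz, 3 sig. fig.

8.78 × 10¹⁵ Hz

r = n²a₀/Z = 7.94 × 10⁻¹¹ m, v = Zαc/n = 4.38 × 10⁶ m/s
f = v/(2πr) = 8.78 × 10¹⁵ Hz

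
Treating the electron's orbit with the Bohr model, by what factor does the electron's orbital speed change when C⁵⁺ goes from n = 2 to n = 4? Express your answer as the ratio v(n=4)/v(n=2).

1/2

v ∝ Z^1 · n^-1; with Z fixed, v ∝ n^-1.
v(n=4)/v(n=2) = (4/2)^-1 = 1/2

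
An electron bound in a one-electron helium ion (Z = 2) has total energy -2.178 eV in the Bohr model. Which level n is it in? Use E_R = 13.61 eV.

E_n = −E_R Z²/n² ⇒ n² = E_R Z²/(−E_n) = 13.61 × 2² / 2.178 ≈ 25.00
n = 5

5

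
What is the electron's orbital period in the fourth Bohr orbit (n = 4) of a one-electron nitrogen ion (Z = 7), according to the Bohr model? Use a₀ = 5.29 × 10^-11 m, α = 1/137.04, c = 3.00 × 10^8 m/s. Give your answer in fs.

r = n²a₀/Z = 4²·5.29 × 10^-11/7 = 1.21 × 10^-10 m
v = Zαc/n = 7·0.00730·3.00 × 10^8/4 = 3.83 × 10^6 m/s
T = 2πr/v = 1.98 × 10^-16 s = 0.198 fs

0.198 fs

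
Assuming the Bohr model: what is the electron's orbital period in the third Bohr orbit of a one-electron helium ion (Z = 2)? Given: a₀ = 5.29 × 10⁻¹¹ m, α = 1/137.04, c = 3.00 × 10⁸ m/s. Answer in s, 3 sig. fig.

r = n²a₀/Z = 3²·5.29 × 10⁻¹¹/2 = 2.38 × 10⁻¹⁰ m
v = Zαc/n = 2·0.00730·3.00 × 10⁸/3 = 1.46 × 10⁶ m/s
T = 2πr/v = 1.02 × 10⁻¹⁵ s

1.02 × 10⁻¹⁵ s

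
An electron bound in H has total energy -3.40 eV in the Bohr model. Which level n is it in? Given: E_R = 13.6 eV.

2

E_n = −E_R Z²/n² ⇒ n² = E_R Z²/(−E_n) = 13.6 × 1² / 3.40 ≈ 4.00
n = 2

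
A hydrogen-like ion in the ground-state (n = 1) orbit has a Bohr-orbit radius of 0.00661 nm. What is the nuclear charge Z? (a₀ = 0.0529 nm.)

r_n = n²a₀/Z ⇒ Z = n²a₀/r = 1² × 0.0529 / 0.00661 ≈ 8.00
Z = 8

8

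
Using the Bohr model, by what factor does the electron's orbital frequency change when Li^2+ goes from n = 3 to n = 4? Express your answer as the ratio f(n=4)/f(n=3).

f ∝ Z^2 · n^-3; with Z fixed, f ∝ n^-3.
f(n=4)/f(n=3) = (4/3)^-3 = 27/64

27/64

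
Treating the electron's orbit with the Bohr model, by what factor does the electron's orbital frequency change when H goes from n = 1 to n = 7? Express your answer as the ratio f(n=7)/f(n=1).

1/343

f ∝ Z^2 · n^-3; with Z fixed, f ∝ n^-3.
f(n=7)/f(n=1) = (7/1)^-3 = 1/343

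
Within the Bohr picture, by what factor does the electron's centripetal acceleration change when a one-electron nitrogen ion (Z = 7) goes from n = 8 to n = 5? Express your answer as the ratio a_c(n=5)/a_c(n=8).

4096/625

a_c ∝ Z^3 · n^-4; with Z fixed, a_c ∝ n^-4.
a_c(n=5)/a_c(n=8) = (5/8)^-4 = 4096/625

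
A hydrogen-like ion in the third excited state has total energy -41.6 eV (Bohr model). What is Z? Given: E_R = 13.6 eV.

7

E_n = −E_R Z²/n² ⇒ Z² = −E_n n²/E_R = 41.6 × 4² / 13.6 ≈ 48.94
Z = 7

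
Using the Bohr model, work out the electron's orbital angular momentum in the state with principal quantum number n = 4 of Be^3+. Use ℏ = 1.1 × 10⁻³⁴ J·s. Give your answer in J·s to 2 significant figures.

L_n = nℏ = 4 × 1.1 × 10⁻³⁴ = 4.4 × 10⁻³⁴ J·s

4.4 × 10⁻³⁴ J·s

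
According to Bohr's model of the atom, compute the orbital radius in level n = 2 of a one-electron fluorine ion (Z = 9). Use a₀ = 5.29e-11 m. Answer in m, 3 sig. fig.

r_n = n²a₀/Z = 2² × 5.29e-11 / 9
    = 4 × 5.29e-11 / 9 = 2.35e-11 m

2.35e-11 m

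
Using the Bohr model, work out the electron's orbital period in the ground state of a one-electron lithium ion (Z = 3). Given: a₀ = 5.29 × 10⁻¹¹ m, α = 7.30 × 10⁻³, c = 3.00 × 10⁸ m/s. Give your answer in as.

r = n²a₀/Z = 1²·5.29 × 10⁻¹¹/3 = 1.76 × 10⁻¹¹ m
v = Zαc/n = 3·0.00730·3.00 × 10⁸/1 = 6.57 × 10⁶ m/s
T = 2πr/v = 1.69 × 10⁻¹⁷ s = 16.9 as

16.9 as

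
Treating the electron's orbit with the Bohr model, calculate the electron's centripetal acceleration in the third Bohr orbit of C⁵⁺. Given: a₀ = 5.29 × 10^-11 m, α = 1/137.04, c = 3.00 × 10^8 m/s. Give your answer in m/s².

2.42 × 10^23 m/s²

r = n²a₀/Z = 7.94 × 10^-11 m, v = Zαc/n = 4.38 × 10^6 m/s
a = v²/r = (4.38 × 10^6)² / 7.94 × 10^-11 = 2.42 × 10^23 m/s²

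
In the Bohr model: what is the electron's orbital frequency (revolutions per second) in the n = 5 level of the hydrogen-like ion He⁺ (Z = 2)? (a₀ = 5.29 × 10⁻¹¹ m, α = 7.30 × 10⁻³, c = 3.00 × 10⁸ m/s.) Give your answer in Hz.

r = n²a₀/Z = 6.61 × 10⁻¹⁰ m, v = Zαc/n = 8.76 × 10⁵ m/s
f = v/(2πr) = 2.11 × 10¹⁴ Hz

2.11 × 10¹⁴ Hz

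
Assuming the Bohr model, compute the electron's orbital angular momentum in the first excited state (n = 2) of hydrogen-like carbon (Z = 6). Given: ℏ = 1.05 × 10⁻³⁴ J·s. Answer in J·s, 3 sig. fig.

2.10 × 10⁻³⁴ J·s

L_n = nℏ = 2 × 1.05 × 10⁻³⁴ = 2.10 × 10⁻³⁴ J·s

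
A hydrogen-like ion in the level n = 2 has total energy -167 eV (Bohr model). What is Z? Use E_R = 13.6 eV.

7

E_n = −E_R Z²/n² ⇒ Z² = −E_n n²/E_R = 167 × 2² / 13.6 ≈ 49.12
Z = 7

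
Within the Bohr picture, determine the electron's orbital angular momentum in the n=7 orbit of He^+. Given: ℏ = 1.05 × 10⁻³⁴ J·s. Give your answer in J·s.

L_n = nℏ = 7 × 1.05 × 10⁻³⁴ = 7.35 × 10⁻³⁴ J·s

7.35 × 10⁻³⁴ J·s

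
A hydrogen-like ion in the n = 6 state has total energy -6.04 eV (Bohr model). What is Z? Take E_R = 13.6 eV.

E_n = −E_R Z²/n² ⇒ Z² = −E_n n²/E_R = 6.04 × 6² / 13.6 ≈ 15.99
Z = 4

4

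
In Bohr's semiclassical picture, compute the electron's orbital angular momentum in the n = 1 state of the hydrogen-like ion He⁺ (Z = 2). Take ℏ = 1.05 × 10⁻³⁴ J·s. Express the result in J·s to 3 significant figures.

L_n = nℏ = 1 × 1.05 × 10⁻³⁴ = 1.05 × 10⁻³⁴ J·s

1.05 × 10⁻³⁴ J·s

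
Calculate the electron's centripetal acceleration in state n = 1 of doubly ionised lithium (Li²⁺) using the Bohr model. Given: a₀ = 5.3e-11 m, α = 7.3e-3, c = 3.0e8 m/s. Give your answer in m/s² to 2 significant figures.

2.4e24 m/s²

r = n²a₀/Z = 1.8e-11 m, v = Zαc/n = 6.6e6 m/s
a = v²/r = (6.6e6)² / 1.8e-11 = 2.4e24 m/s²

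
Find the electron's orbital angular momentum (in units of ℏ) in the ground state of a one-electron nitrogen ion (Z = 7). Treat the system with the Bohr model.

1

L_n = nℏ, so L/ℏ = n = 1.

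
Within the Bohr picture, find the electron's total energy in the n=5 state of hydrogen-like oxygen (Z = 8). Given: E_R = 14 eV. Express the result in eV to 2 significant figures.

E_n = −E_R·Z²/n² = −14 × 8²/5² = -36 eV

-36 eV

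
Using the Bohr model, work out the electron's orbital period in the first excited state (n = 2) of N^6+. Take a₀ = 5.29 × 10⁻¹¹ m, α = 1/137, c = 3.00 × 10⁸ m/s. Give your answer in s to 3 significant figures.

r = n²a₀/Z = 2²·5.29 × 10⁻¹¹/7 = 3.02 × 10⁻¹¹ m
v = Zαc/n = 7·0.00730·3.00 × 10⁸/2 = 7.66 × 10⁶ m/s
T = 2πr/v = 2.48 × 10⁻¹⁷ s

2.48 × 10⁻¹⁷ s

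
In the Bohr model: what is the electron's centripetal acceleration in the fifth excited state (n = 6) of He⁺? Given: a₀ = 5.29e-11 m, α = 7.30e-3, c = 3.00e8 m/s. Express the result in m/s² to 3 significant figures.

5.60e20 m/s²

r = n²a₀/Z = 9.52e-10 m, v = Zαc/n = 7.30e5 m/s
a = v²/r = (7.30e5)² / 9.52e-10 = 5.60e20 m/s²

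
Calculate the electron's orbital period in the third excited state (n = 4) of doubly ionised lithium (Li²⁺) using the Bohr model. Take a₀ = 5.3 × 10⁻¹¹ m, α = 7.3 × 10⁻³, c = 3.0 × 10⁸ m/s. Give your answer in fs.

1.1 fs

r = n²a₀/Z = 4²·5.3 × 10⁻¹¹/3 = 2.8 × 10⁻¹⁰ m
v = Zαc/n = 3·0.0073·3.0 × 10⁸/4 = 1.6 × 10⁶ m/s
T = 2πr/v = 1.1 × 10⁻¹⁵ s = 1.1 fs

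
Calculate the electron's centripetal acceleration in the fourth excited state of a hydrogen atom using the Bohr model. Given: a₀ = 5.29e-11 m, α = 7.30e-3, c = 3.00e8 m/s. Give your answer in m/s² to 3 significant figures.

1.45e20 m/s²

r = n²a₀/Z = 1.32e-9 m, v = Zαc/n = 4.38e5 m/s
a = v²/r = (4.38e5)² / 1.32e-9 = 1.45e20 m/s²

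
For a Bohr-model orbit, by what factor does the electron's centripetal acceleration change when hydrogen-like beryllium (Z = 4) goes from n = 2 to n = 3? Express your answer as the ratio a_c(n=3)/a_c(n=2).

16/81

a_c ∝ Z^3 · n^-4; with Z fixed, a_c ∝ n^-4.
a_c(n=3)/a_c(n=2) = (3/2)^-4 = 16/81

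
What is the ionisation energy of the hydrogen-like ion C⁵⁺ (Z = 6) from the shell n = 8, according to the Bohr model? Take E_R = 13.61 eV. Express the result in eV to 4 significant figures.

E_n = −E_R·Z²/n² = −13.61 × 6²/8² eV = -7.656 eV
Ionisation energy = −E_n = 7.656 eV

7.656 eV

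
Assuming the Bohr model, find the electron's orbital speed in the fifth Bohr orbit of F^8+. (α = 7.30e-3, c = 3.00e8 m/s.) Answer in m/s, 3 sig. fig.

3.94e6 m/s

v_n = Zαc/n = 9 × 0.00730 × 3.00e8 / 5
    = 3.94e6 m/s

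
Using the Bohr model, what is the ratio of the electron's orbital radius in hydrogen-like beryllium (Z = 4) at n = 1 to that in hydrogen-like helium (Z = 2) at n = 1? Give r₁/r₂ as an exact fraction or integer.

1/2

r ∝ Z^-1 · n^2
r₁/r₂ = (4/2)^-1 · (1/1)^2 = 1/2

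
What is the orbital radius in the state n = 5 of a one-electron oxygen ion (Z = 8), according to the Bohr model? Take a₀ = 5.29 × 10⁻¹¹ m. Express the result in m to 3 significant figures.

1.65 × 10⁻¹⁰ m

r_n = n²a₀/Z = 5² × 5.29 × 10⁻¹¹ / 8
    = 25 × 5.29 × 10⁻¹¹ / 8 = 1.65 × 10⁻¹⁰ m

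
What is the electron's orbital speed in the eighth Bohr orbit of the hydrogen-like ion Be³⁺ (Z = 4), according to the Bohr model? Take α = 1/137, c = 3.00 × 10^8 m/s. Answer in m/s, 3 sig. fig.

v_n = Zαc/n = 4 × 0.00730 × 3.00 × 10^8 / 8
    = 1.09 × 10^6 m/s

1.09 × 10^6 m/s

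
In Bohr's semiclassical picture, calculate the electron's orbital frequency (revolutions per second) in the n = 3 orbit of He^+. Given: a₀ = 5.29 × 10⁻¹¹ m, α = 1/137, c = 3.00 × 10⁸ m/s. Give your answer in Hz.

9.76 × 10¹⁴ Hz

r = n²a₀/Z = 2.38 × 10⁻¹⁰ m, v = Zαc/n = 1.46 × 10⁶ m/s
f = v/(2πr) = 9.76 × 10¹⁴ Hz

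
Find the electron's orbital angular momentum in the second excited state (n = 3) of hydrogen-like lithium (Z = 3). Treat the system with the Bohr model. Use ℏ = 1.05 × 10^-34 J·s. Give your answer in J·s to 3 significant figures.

3.15 × 10^-34 J·s

L_n = nℏ = 3 × 1.05 × 10^-34 = 3.15 × 10^-34 J·s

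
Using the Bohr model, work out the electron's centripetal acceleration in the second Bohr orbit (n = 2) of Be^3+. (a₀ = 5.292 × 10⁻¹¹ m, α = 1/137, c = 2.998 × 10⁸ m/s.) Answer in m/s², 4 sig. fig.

3.620 × 10²³ m/s²

r = n²a₀/Z = 5.292 × 10⁻¹¹ m, v = Zαc/n = 4.377 × 10⁶ m/s
a = v²/r = (4.377 × 10⁶)² / 5.292 × 10⁻¹¹ = 3.620 × 10²³ m/s²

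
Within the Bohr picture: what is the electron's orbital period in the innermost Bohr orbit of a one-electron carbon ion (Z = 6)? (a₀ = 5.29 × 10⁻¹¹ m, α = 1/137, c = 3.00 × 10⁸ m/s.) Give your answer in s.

4.22 × 10⁻¹⁸ s

r = n²a₀/Z = 1²·5.29 × 10⁻¹¹/6 = 8.82 × 10⁻¹² m
v = Zαc/n = 6·0.00730·3.00 × 10⁸/1 = 1.31 × 10⁷ m/s
T = 2πr/v = 4.22 × 10⁻¹⁸ s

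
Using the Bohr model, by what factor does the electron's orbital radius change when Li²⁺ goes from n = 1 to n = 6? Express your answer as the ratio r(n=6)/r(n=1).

36

r ∝ Z^-1 · n^2; with Z fixed, r ∝ n^2.
r(n=6)/r(n=1) = (6/1)^2 = 36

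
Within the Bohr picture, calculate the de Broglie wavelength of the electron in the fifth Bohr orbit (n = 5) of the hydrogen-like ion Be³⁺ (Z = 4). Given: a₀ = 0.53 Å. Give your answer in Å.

4.2 Å

The Bohr quantisation condition is nλ = 2πr_n.
r_n = n²a₀/Z = 3.3 Å
λ = 2πr_n/n = 2π·3.3/5 = 4.2 Å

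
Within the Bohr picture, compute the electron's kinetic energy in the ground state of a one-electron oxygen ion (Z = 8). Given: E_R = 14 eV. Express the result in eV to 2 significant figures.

For a Coulomb orbit the virial theorem gives K = −E_n.
E_n = −E_R·Z²/n², so K = E_R·Z²/n² = 14 × 8²/1² = 900 eV

900 eV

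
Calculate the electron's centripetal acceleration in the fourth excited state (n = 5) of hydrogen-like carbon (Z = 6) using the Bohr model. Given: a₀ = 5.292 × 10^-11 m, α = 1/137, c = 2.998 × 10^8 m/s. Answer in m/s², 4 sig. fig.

r = n²a₀/Z = 2.205 × 10^-10 m, v = Zαc/n = 2.626 × 10^6 m/s
a = v²/r = (2.626 × 10^6)² / 2.205 × 10^-10 = 3.127 × 10^22 m/s²

3.127 × 10^22 m/s²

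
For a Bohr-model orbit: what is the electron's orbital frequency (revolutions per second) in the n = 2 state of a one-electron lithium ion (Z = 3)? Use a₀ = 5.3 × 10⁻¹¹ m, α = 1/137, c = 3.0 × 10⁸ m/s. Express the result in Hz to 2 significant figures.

r = n²a₀/Z = 7.1 × 10⁻¹¹ m, v = Zαc/n = 3.3 × 10⁶ m/s
f = v/(2πr) = 7.4 × 10¹⁵ Hz

7.4 × 10¹⁵ Hz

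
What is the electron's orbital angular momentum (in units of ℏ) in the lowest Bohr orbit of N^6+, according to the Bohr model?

L_n = nℏ, so L/ℏ = n = 1.

1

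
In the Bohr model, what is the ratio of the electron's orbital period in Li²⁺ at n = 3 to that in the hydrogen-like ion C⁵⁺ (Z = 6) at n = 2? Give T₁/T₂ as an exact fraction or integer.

27/2

T ∝ Z^-2 · n^3
T₁/T₂ = (3/6)^-2 · (3/2)^3 = 27/2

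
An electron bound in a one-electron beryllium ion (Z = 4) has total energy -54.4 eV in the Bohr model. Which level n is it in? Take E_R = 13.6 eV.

2

E_n = −E_R Z²/n² ⇒ n² = E_R Z²/(−E_n) = 13.6 × 4² / 54.4 ≈ 4.00
n = 2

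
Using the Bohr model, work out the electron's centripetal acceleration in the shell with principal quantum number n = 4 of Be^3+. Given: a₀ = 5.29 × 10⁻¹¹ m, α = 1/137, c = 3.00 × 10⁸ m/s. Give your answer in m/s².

2.27 × 10²² m/s²

r = n²a₀/Z = 2.12 × 10⁻¹⁰ m, v = Zαc/n = 2.19 × 10⁶ m/s
a = v²/r = (2.19 × 10⁶)² / 2.12 × 10⁻¹⁰ = 2.27 × 10²² m/s²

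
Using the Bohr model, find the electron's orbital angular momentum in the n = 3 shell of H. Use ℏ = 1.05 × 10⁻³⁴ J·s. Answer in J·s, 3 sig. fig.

L_n = nℏ = 3 × 1.05 × 10⁻³⁴ = 3.15 × 10⁻³⁴ J·s

3.15 × 10⁻³⁴ J·s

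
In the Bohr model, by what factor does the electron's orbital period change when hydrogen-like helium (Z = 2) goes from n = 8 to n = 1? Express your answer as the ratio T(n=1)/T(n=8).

T ∝ Z^-2 · n^3; with Z fixed, T ∝ n^3.
T(n=1)/T(n=8) = (1/8)^3 = 1/512

1/512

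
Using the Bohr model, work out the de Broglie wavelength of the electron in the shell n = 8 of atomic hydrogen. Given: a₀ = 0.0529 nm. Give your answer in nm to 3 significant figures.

The Bohr quantisation condition is nλ = 2πr_n.
r_n = n²a₀/Z = 3.39 nm
λ = 2πr_n/n = 2π·3.39/8 = 2.66 nm

2.66 nm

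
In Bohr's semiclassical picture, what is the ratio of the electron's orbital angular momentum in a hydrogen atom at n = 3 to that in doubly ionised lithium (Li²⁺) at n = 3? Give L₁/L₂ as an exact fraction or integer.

1

L = nℏ is independent of Z.
L₁/L₂ = n₁/n₂ = 3/3 = 1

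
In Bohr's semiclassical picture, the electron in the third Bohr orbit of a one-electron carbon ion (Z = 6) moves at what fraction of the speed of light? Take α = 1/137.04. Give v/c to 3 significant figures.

v_n = Zαc/n, so v/c = Zα/n = 6 × 0.00730 / 3 = 0.0146

0.0146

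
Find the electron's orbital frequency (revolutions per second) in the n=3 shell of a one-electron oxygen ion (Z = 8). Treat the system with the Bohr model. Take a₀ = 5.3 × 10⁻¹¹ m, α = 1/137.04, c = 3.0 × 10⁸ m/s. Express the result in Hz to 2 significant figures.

r = n²a₀/Z = 6.0 × 10⁻¹¹ m, v = Zαc/n = 5.8 × 10⁶ m/s
f = v/(2πr) = 1.6 × 10¹⁶ Hz

1.6 × 10¹⁶ Hz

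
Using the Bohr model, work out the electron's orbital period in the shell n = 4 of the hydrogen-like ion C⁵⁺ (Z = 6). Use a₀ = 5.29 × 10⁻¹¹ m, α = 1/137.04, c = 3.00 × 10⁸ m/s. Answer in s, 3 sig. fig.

r = n²a₀/Z = 4²·5.29 × 10⁻¹¹/6 = 1.41 × 10⁻¹⁰ m
v = Zαc/n = 6·0.00730·3.00 × 10⁸/4 = 3.28 × 10⁶ m/s
T = 2πr/v = 2.70 × 10⁻¹⁶ s

2.70 × 10⁻¹⁶ s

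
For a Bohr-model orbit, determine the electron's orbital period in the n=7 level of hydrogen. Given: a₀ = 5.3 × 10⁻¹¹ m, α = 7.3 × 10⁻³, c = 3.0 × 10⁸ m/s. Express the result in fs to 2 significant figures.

52 fs

r = n²a₀/Z = 7²·5.3 × 10⁻¹¹/1 = 2.6 × 10⁻⁹ m
v = Zαc/n = 1·0.0073·3.0 × 10⁸/7 = 3.1 × 10⁵ m/s
T = 2πr/v = 5.2 × 10⁻¹⁴ s = 52 fs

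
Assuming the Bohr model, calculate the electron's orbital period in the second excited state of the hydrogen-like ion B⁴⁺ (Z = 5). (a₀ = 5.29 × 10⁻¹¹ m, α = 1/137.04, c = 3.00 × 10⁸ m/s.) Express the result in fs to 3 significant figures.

r = n²a₀/Z = 3²·5.29 × 10⁻¹¹/5 = 9.52 × 10⁻¹¹ m
v = Zαc/n = 5·0.00730·3.00 × 10⁸/3 = 3.65 × 10⁶ m/s
T = 2πr/v = 1.64 × 10⁻¹⁶ s = 0.164 fs

0.164 fs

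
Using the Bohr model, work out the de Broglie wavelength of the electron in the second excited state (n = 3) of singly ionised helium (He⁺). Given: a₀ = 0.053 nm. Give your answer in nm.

0.50 nm

The Bohr quantisation condition is nλ = 2πr_n.
r_n = n²a₀/Z = 0.24 nm
λ = 2πr_n/n = 2π·0.24/3 = 0.50 nm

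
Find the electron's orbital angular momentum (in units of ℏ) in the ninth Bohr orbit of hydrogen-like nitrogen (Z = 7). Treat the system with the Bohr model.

L_n = nℏ, so L/ℏ = n = 9.

9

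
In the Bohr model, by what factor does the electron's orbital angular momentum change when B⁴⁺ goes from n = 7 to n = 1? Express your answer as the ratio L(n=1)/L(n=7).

L = nℏ depends only on n, so L ∝ n.
L(n=1)/L(n=7) = (1/7)^1 = 1/7

1/7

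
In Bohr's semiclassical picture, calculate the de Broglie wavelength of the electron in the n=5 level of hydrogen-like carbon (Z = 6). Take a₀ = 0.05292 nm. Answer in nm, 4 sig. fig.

0.2771 nm

The Bohr quantisation condition is nλ = 2πr_n.
r_n = n²a₀/Z = 0.2205 nm
λ = 2πr_n/n = 2π·0.2205/5 = 0.2771 nm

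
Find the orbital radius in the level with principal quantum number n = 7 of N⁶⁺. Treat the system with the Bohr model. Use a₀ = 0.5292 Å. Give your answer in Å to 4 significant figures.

3.704 Å

r_n = n²a₀/Z = 7² × 0.5292 / 7
    = 49 × 0.5292 / 7 = 3.704 Å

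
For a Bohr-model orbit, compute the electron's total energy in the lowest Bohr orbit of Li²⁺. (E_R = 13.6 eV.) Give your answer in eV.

E_n = −E_R·Z²/n² = −13.6 × 3²/1² = -122 eV

-122 eV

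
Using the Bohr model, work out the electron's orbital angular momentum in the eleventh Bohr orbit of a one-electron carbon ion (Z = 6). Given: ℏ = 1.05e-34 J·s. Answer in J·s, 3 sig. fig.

1.16e-33 J·s

L_n = nℏ = 11 × 1.05e-34 = 1.16e-33 J·s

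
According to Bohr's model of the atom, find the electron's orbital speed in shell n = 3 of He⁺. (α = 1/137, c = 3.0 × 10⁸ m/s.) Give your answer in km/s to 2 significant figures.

v_n = Zαc/n = 2 × 0.0073 × 3.0 × 10⁸ / 3
    = 1500 km/s

1500 km/s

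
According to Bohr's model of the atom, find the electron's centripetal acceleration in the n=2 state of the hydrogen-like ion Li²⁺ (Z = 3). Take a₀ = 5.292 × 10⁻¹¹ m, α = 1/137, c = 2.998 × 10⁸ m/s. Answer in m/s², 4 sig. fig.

r = n²a₀/Z = 7.056 × 10⁻¹¹ m, v = Zαc/n = 3.282 × 10⁶ m/s
a = v²/r = (3.282 × 10⁶)² / 7.056 × 10⁻¹¹ = 1.527 × 10²³ m/s²

1.527 × 10²³ m/s²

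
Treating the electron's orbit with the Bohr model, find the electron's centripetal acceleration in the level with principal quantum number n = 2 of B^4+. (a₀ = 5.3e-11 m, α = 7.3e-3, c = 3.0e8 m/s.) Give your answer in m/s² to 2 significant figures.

7.1e23 m/s²

r = n²a₀/Z = 4.2e-11 m, v = Zαc/n = 5.5e6 m/s
a = v²/r = (5.5e6)² / 4.2e-11 = 7.1e23 m/s²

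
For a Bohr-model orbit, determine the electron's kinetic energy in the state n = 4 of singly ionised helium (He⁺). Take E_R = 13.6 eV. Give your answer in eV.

3.40 eV

For a Coulomb orbit the virial theorem gives K = −E_n.
E_n = −E_R·Z²/n², so K = E_R·Z²/n² = 13.6 × 2²/4² = 3.40 eV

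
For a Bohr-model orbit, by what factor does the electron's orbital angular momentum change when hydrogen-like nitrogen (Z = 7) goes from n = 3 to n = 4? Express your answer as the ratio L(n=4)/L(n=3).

L = nℏ depends only on n, so L ∝ n.
L(n=4)/L(n=3) = (4/3)^1 = 4/3

4/3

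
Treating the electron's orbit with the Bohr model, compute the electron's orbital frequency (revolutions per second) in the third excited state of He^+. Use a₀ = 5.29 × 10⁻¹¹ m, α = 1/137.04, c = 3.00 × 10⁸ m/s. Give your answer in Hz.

r = n²a₀/Z = 4.23 × 10⁻¹⁰ m, v = Zαc/n = 1.09 × 10⁶ m/s
f = v/(2πr) = 4.12 × 10¹⁴ Hz

4.12 × 10¹⁴ Hz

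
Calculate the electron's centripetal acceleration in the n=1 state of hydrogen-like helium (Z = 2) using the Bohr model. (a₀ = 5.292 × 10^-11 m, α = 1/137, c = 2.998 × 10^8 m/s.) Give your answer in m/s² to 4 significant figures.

7.239 × 10^23 m/s²

r = n²a₀/Z = 2.646 × 10^-11 m, v = Zαc/n = 4.377 × 10^6 m/s
a = v²/r = (4.377 × 10^6)² / 2.646 × 10^-11 = 7.239 × 10^23 m/s²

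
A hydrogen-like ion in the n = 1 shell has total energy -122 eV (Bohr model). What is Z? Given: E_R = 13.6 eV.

E_n = −E_R Z²/n² ⇒ Z² = −E_n n²/E_R = 122 × 1² / 13.6 ≈ 8.97
Z = 3

3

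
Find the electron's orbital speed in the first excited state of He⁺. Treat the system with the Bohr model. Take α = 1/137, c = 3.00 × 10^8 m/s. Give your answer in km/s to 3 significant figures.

2190 km/s

v_n = Zαc/n = 2 × 0.00730 × 3.00 × 10^8 / 2
    = 2190 km/s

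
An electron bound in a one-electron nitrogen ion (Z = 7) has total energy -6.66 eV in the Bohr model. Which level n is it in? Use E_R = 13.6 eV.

E_n = −E_R Z²/n² ⇒ n² = E_R Z²/(−E_n) = 13.6 × 7² / 6.66 ≈ 100.06
n = 10

10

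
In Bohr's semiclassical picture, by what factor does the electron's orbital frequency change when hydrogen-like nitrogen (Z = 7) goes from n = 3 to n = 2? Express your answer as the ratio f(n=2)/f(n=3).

27/8

f ∝ Z^2 · n^-3; with Z fixed, f ∝ n^-3.
f(n=2)/f(n=3) = (2/3)^-3 = 27/8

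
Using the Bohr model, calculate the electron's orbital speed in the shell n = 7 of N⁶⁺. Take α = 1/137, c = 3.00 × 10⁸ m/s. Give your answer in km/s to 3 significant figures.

v_n = Zαc/n = 7 × 0.00730 × 3.00 × 10⁸ / 7
    = 2190 km/s

2190 km/s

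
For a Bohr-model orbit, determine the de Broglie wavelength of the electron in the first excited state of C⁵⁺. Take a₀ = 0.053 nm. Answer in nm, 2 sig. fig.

The Bohr quantisation condition is nλ = 2πr_n.
r_n = n²a₀/Z = 0.035 nm
λ = 2πr_n/n = 2π·0.035/2 = 0.11 nm

0.11 nm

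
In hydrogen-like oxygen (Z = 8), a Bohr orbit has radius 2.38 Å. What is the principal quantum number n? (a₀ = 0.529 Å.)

6

r_n = n²a₀/Z ⇒ n² = rZ/a₀ = 2.38 × 8 / 0.529 ≈ 35.99
n = 6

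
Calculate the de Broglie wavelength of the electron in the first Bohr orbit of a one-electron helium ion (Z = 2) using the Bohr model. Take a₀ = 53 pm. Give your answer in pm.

The Bohr quantisation condition is nλ = 2πr_n.
r_n = n²a₀/Z = 26 pm
λ = 2πr_n/n = 2π·26/1 = 170 pm

170 pm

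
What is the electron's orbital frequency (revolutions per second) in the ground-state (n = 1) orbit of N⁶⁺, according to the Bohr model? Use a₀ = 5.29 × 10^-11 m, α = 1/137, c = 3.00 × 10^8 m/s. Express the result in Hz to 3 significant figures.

3.23 × 10^17 Hz

r = n²a₀/Z = 7.56 × 10^-12 m, v = Zαc/n = 1.53 × 10^7 m/s
f = v/(2πr) = 3.23 × 10^17 Hz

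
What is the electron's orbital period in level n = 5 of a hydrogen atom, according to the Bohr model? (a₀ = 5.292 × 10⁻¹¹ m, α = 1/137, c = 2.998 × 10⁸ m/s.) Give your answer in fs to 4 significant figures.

r = n²a₀/Z = 5²·5.292 × 10⁻¹¹/1 = 1.323 × 10⁻⁹ m
v = Zαc/n = 1·0.007299·2.998 × 10⁸/5 = 4.377 × 10⁵ m/s
T = 2πr/v = 1.899 × 10⁻¹⁴ s = 18.99 fs

18.99 fs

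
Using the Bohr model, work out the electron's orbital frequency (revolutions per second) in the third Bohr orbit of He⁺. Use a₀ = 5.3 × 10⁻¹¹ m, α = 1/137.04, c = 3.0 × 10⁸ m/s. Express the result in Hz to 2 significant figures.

9.7 × 10¹⁴ Hz

r = n²a₀/Z = 2.4 × 10⁻¹⁰ m, v = Zαc/n = 1.5 × 10⁶ m/s
f = v/(2πr) = 9.7 × 10¹⁴ Hz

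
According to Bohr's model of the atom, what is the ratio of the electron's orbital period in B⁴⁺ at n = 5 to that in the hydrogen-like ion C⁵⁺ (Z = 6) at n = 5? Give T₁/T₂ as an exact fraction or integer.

36/25

T ∝ Z^-2 · n^3
T₁/T₂ = (5/6)^-2 · (5/5)^3 = 36/25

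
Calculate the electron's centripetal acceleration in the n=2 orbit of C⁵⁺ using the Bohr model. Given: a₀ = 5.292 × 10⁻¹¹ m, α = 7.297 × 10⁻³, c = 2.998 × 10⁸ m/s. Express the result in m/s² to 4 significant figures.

1.221 × 10²⁴ m/s²

r = n²a₀/Z = 3.528 × 10⁻¹¹ m, v = Zαc/n = 6.563 × 10⁶ m/s
a = v²/r = (6.563 × 10⁶)² / 3.528 × 10⁻¹¹ = 1.221 × 10²⁴ m/s²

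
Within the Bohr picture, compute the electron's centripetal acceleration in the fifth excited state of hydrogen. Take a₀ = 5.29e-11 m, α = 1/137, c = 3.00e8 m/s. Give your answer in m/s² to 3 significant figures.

r = n²a₀/Z = 1.90e-9 m, v = Zαc/n = 3.65e5 m/s
a = v²/r = (3.65e5)² / 1.90e-9 = 6.99e19 m/s²

6.99e19 m/s²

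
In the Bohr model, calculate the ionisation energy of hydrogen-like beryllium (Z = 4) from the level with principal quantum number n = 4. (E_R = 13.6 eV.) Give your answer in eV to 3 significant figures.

13.6 eV

E_n = −E_R·Z²/n² = −13.6 × 4²/4² eV = -13.6 eV
Ionisation energy = −E_n = 13.6 eV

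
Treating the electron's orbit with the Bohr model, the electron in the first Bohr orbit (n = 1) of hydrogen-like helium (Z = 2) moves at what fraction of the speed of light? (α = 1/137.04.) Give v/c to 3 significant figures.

0.0146

v_n = Zαc/n, so v/c = Zα/n = 2 × 0.00730 / 1 = 0.0146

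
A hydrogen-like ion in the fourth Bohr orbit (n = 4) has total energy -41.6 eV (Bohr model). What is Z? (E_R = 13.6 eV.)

E_n = −E_R Z²/n² ⇒ Z² = −E_n n²/E_R = 41.6 × 4² / 13.6 ≈ 48.94
Z = 7

7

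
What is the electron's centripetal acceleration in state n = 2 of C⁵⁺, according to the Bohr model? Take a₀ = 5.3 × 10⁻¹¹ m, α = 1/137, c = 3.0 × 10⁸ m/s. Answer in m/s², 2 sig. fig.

r = n²a₀/Z = 3.5 × 10⁻¹¹ m, v = Zαc/n = 6.6 × 10⁶ m/s
a = v²/r = (6.6 × 10⁶)² / 3.5 × 10⁻¹¹ = 1.2 × 10²⁴ m/s²

1.2 × 10²⁴ m/s²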